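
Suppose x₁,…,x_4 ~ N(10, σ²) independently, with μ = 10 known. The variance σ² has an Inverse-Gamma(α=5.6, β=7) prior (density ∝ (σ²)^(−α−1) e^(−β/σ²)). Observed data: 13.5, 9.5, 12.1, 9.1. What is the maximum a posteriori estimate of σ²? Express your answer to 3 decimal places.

σ̂²_MAP = 1.844

Sum of squared deviations about the known mean: SS = (13.5−10)² + (9.5−10)² + (12.1−10)² + (9.1−10)² = 17.72.
The Normal likelihood contributes (σ²)^(−n/2) exp(−SS/(2σ²)), so the posterior is Inverse-Gamma(α + n/2, β + SS/2) = Inverse-Gamma(7.6, 15.86).
The mode of Inverse-Gamma(a, b) is b/(a+1) = 15.86/8.6 ≈ 1.844.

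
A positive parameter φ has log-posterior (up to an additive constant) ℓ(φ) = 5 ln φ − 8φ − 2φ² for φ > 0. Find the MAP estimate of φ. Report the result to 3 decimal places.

ℓ'(φ) = 5/φ − 8 − 4φ. Setting this to zero and multiplying by φ: 4φ² + 8φ − 5 = 0.
φ = (−8 + √(8² + 4·4·5)) / (2·4) = (−8 + √144) / 8 = (−8 + 12)/8 = 1/2.
ℓ''(φ) = −5/φ² − 4 < 0, confirming a maximum.

φ̂_MAP = 0.500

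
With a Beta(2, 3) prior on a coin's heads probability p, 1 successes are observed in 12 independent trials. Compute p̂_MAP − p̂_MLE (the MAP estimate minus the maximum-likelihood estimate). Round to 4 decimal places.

MAP − MLE = 0.0500

Posterior is Beta(3, 14); MAP = (3−1)/(17−2) = 2/15 ≈ 0.13333.
MLE ignores the prior: p̂_MLE = k/n = 1/12 ≈ 0.08333.
Difference = 2/15 − 1/12 = 1/20 ≈ 0.0500.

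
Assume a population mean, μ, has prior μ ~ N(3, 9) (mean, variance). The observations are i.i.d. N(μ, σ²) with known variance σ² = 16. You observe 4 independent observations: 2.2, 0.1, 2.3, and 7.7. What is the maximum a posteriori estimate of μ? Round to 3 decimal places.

n = 4; x̄ = (2.2 + 0.1 + 2.3 + 7.7)/4 = 12.3/4 = 3.075.
For a Normal prior and Normal likelihood with known variance, the posterior is Normal; its mode equals its mean, the precision-weighted average.
Prior precision 1/σ₀² = 1/9; data precision n/σ² = 4/16 = 0.25.
μ̂ = ((1/9)·3 + 0.25·3.075) / (1/9 + 0.25) = (529/480)/(13/36) = 1587/520 ≈ 3.052.

μ̂_MAP = 3.052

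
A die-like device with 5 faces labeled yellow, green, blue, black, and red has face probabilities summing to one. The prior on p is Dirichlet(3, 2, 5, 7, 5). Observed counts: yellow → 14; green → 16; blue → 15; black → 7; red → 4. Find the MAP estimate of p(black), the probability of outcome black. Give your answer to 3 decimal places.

The posterior is Dirichlet(αᵢ + nᵢ) = Dirichlet(17, 18, 20, 14, 9).
For a Dirichlet(a₁,…,a_K) with all aᵢ > 1, the mode has j-th component (aⱼ − 1)/(Σaᵢ − K).
Here Σaᵢ = 78 and K = 5, so p(black) = (14 − 1)/(78 − 5) = 13/73 ≈ 0.178.

MAP estimate of p(black) = 0.178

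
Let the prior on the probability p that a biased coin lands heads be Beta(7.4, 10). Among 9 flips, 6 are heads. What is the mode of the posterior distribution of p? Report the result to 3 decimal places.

Prior: Beta(7.4, 10).
Data: 6 successes in 9 trials. The binomial likelihood contributes p^6(1−p)^3, so the posterior is Beta(7.4+6, 10+3) = Beta(13.4, 13).
For Beta(a, b) with a, b > 1 the mode is (a−1)/(a+b−2) = 12.4/24.4 ≈ 0.508.

p̂_MAP = 0.508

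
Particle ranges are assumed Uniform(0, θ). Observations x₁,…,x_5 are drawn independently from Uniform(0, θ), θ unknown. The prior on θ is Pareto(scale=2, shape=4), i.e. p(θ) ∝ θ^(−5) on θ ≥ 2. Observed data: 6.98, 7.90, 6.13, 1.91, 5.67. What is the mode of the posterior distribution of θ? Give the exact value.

The Uniform(0, θ) likelihood is θ^(−n) for θ ≥ max(xᵢ), zero otherwise. Here max(xᵢ) = 7.90.
Posterior ∝ θ^(−5) · θ^(−5) = θ^(−10) on θ ≥ max(2, 7.90) = 7.90.
This density is strictly decreasing in θ, so the posterior mode lies at the lower boundary of the support.

θ̂_MAP = 7.90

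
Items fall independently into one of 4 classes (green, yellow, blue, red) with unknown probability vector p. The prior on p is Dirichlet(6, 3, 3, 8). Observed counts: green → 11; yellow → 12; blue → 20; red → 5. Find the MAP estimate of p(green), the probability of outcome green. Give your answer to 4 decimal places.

MAP estimate of p(green) = 0.2500

The posterior is Dirichlet(αᵢ + nᵢ) = Dirichlet(17, 15, 23, 13).
For a Dirichlet(a₁,…,a_K) with all aᵢ > 1, the mode has j-th component (aⱼ − 1)/(Σaᵢ − K).
Here Σaᵢ = 68 and K = 4, so p(green) = (17 − 1)/(68 − 4) = 16/64 ≈ 0.2500.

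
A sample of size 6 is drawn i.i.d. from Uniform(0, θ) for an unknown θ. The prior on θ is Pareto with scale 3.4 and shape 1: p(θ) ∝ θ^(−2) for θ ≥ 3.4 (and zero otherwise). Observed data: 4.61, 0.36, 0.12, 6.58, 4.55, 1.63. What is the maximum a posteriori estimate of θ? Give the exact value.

θ̂_MAP = 6.58

The Uniform(0, θ) likelihood is θ^(−n) for θ ≥ max(xᵢ), zero otherwise. Here max(xᵢ) = 6.58.
Posterior ∝ θ^(−2) · θ^(−6) = θ^(−8) on θ ≥ max(3.4, 6.58) = 6.58.
This density is strictly decreasing in θ, so the posterior mode lies at the lower boundary of the support.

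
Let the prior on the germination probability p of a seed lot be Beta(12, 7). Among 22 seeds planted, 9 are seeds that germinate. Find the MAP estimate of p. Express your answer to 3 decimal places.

Prior: Beta(12, 7).
Data: 9 successes in 22 trials. The binomial likelihood contributes p^9(1−p)^13, so the posterior is Beta(12+9, 7+13) = Beta(21, 20).
For Beta(a, b) with a, b > 1 the mode is (a−1)/(a+b−2) = 20/39 ≈ 0.513.

p̂_MAP = 0.513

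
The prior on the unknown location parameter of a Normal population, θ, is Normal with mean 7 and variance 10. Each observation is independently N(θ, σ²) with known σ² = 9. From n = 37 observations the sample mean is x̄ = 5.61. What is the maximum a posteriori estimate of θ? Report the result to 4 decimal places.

θ̂_MAP = 5.6430

n = 37, x̄ = 5.61.
For a Normal prior and Normal likelihood with known variance, the posterior is Normal; its mode equals its mean, the precision-weighted average.
Prior precision 1/σ₀² = 1/10 = 0.1; data precision n/σ² = 37/9.
θ̂ = (0.1·7 + (37/9)·5.61) / (0.1 + 37/9) = (7129/300)/(379/90) = 21387/3790 ≈ 5.6430.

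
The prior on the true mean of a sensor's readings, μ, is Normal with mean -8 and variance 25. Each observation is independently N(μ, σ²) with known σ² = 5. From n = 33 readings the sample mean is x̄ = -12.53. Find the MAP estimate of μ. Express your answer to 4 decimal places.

n = 33, x̄ = -12.53.
For a Normal prior and Normal likelihood with known variance, the posterior is Normal; its mode equals its mean, the precision-weighted average.
Prior precision 1/σ₀² = 1/25 = 0.04; data precision n/σ² = 33/5 = 6.6.
μ̂ = (0.04·(-8) + 6.6·(-12.53)) / (0.04 + 6.6) = (-83.018)/6.64 = -41509/3320 ≈ -12.5027.

μ̂_MAP = -12.5027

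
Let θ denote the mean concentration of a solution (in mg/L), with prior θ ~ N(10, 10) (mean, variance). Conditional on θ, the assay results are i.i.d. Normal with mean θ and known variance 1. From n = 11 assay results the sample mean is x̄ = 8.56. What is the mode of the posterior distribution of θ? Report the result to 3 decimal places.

θ̂_MAP = 8.573

n = 11, x̄ = 8.56.
For a Normal prior and Normal likelihood with known variance, the posterior is Normal; its mode equals its mean, the precision-weighted average.
Prior precision 1/σ₀² = 1/10 = 0.1; data precision n/σ² = 11/1 = 11.
θ̂ = (0.1·10 + 11·8.56) / (0.1 + 11) = 95.16/11.1 = 1586/185 ≈ 8.573.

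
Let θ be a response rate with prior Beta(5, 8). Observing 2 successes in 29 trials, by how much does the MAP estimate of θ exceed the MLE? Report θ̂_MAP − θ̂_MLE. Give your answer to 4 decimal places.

Posterior is Beta(7, 35); MAP = (7−1)/(42−2) = 6/40 ≈ 0.15000.
MLE ignores the prior: θ̂_MLE = k/n = 2/29 ≈ 0.06897.
Difference = 6/40 − 2/29 = 47/580 ≈ 0.0810.

MAP − MLE = 0.0810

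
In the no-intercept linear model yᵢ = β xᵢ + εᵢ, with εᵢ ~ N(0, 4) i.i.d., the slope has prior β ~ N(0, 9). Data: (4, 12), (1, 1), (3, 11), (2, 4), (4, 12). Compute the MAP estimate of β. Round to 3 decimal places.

log p(β | y) = −Σ(yᵢ − βxᵢ)²/(2·4) − β²/(2·9) + const.
Setting the derivative to zero: Σxᵢ(yᵢ − βxᵢ)/4 − β/9 = 0, so β = Σxᵢyᵢ / (Σxᵢ² + σ²/τ²).
Σxᵢyᵢ = 4·12 + 1·1 + 3·11 + 2·4 + 4·12 = 138; Σxᵢ² = 46; σ²/τ² = 4/9.
β̂_MAP = 138 / (46 + 4/9) = 138/(418/9) = 621/209 ≈ 2.971.

β̂_MAP = 2.971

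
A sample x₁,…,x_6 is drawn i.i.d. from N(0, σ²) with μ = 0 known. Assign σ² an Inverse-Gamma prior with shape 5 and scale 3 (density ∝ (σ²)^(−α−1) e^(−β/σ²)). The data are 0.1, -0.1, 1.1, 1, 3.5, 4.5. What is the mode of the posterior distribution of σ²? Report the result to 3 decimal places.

σ̂²_MAP = 2.263

Sum of squared deviations about the known mean: SS = (0.1−0)² + (-0.1−0)² + (1.1−0)² + (1−0)² + (3.5−0)² + (4.5−0)² = 34.73.
The Normal likelihood contributes (σ²)^(−n/2) exp(−SS/(2σ²)), so the posterior is Inverse-Gamma(α + n/2, β + SS/2) = Inverse-Gamma(8, 20.365).
The mode of Inverse-Gamma(a, b) is b/(a+1) = 20.365/9 ≈ 2.263.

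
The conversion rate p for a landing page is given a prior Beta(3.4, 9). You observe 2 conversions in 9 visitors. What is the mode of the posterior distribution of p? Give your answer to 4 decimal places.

Prior: Beta(3.4, 9).
Data: 2 successes in 9 trials. The binomial likelihood contributes p^2(1−p)^7, so the posterior is Beta(3.4+2, 9+7) = Beta(5.4, 16).
For Beta(a, b) with a, b > 1 the mode is (a−1)/(a+b−2) = 4.4/19.4 ≈ 0.2268.

p̂_MAP = 0.2268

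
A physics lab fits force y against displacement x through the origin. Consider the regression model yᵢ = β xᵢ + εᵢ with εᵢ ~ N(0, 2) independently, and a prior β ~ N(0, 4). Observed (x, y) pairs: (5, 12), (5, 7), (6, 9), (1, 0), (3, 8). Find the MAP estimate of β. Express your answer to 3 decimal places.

log p(β | y) = −Σ(yᵢ − βxᵢ)²/(2·2) − β²/(2·4) + const.
Setting the derivative to zero: Σxᵢ(yᵢ − βxᵢ)/2 − β/4 = 0, so β = Σxᵢyᵢ / (Σxᵢ² + σ²/τ²).
Σxᵢyᵢ = 5·12 + 5·7 + 6·9 + 1·0 + 3·8 = 173; Σxᵢ² = 96; σ²/τ² = 0.5.
β̂_MAP = 173 / (96 + 0.5) = 173/96.5 ≈ 1.793.

β̂_MAP = 1.793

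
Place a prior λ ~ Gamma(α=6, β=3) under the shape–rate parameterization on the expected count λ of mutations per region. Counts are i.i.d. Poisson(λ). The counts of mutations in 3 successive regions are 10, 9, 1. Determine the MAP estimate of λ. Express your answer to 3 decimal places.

Σxᵢ = 10+9+1 = 20, with n = 3.
Posterior ∝ λ^5e^(−3λ) · λ^20e^(−3λ) = λ^25e^(−6λ), i.e. Gamma(shape=26, rate=6).
The mode of a Gamma(a, b) with a ≥ 1 (shape–rate) is (a−1)/b = 25/6 ≈ 4.167.

λ̂_MAP = 4.167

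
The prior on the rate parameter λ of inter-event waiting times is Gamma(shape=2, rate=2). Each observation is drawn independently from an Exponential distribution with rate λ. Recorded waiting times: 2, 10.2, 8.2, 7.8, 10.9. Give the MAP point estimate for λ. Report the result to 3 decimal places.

The Exponential(rate=λ) likelihood is ∝ λ^n e^(−λΣtᵢ). Here n = 5 and Σtᵢ = 2 + 10.2 + 8.2 + 7.8 + 10.9 = 39.1.
Posterior ∝ λe^(−2λ) · λ^5e^(−39.1λ) = λ^6e^(−41.1λ), i.e. Gamma(7, 41.1).
Mode = (a−1)/b = 6/41.1 ≈ 0.146.

λ̂_MAP = 0.146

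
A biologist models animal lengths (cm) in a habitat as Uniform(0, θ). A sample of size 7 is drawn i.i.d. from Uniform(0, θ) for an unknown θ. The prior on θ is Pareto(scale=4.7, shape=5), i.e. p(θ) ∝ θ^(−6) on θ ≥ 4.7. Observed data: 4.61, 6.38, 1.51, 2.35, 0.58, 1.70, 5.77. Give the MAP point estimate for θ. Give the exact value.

θ̂_MAP = 6.38

The Uniform(0, θ) likelihood is θ^(−n) for θ ≥ max(xᵢ), zero otherwise. Here max(xᵢ) = 6.38.
Posterior ∝ θ^(−6) · θ^(−7) = θ^(−13) on θ ≥ max(4.7, 6.38) = 6.38.
This density is strictly decreasing in θ, so the posterior mode lies at the lower boundary of the support.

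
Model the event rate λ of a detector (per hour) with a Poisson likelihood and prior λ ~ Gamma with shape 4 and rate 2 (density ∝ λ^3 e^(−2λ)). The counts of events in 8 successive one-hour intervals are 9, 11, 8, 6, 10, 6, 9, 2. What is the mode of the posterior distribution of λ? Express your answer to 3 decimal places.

λ̂_MAP = 6.400

Σxᵢ = 9+11+8+6+10+6+9+2 = 61, with n = 8.
Posterior ∝ λ^3e^(−2λ) · λ^61e^(−8λ) = λ^64e^(−10λ), i.e. Gamma(shape=65, rate=10).
The mode of a Gamma(a, b) with a ≥ 1 (shape–rate) is (a−1)/b = 64/10 ≈ 6.400.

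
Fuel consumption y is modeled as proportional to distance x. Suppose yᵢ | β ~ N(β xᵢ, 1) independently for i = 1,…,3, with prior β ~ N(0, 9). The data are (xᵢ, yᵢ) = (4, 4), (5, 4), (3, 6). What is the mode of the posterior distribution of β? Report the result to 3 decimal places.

β̂_MAP = 1.078

log p(β | y) = −Σ(yᵢ − βxᵢ)²/(2·1) − β²/(2·9) + const.
Setting the derivative to zero: Σxᵢ(yᵢ − βxᵢ)/1 − β/9 = 0, so β = Σxᵢyᵢ / (Σxᵢ² + σ²/τ²).
Σxᵢyᵢ = 4·4 + 5·4 + 3·6 = 54; Σxᵢ² = 50; σ²/τ² = 1/9.
β̂_MAP = 54 / (50 + 1/9) = 54/(451/9) = 486/451 ≈ 1.078.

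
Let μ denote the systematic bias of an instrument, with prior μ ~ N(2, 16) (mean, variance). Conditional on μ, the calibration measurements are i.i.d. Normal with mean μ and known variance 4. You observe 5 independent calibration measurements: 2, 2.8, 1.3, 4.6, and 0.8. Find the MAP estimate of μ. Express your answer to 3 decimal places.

μ̂_MAP = 2.286

n = 5; x̄ = (2 + 2.8 + 1.3 + 4.6 + 0.8)/5 = 11.5/5 = 2.3.
For a Normal prior and Normal likelihood with known variance, the posterior is Normal; its mode equals its mean, the precision-weighted average.
Prior precision 1/σ₀² = 1/16 = 0.0625; data precision n/σ² = 5/4 = 1.25.
μ̂ = (0.0625·2 + 1.25·2.3) / (0.0625 + 1.25) = 3/1.3125 = 16/7 ≈ 2.286.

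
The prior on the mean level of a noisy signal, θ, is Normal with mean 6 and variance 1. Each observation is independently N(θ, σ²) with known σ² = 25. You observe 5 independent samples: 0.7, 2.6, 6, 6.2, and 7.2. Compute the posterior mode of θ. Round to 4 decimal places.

n = 5; x̄ = (0.7 + 2.6 + 6 + 6.2 + 7.2)/5 = 22.7/5 = 4.54.
For a Normal prior and Normal likelihood with known variance, the posterior is Normal; its mode equals its mean, the precision-weighted average.
Prior precision 1/σ₀² = 1/1 = 1; data precision n/σ² = 5/25 = 0.2.
θ̂ = (1·6 + 0.2·4.54) / (1 + 0.2) = 6.908/1.2 = 1727/300 ≈ 5.7567.

θ̂_MAP = 5.7567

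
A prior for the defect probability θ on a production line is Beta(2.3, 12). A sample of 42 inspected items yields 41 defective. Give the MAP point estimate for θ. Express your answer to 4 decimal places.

Prior: Beta(2.3, 12).
Data: 41 successes in 42 trials. The binomial likelihood contributes θ^41(1−θ)^1, so the posterior is Beta(2.3+41, 12+1) = Beta(43.3, 13).
For Beta(a, b) with a, b > 1 the mode is (a−1)/(a+b−2) = 42.3/54.3 ≈ 0.7790.

θ̂_MAP = 0.7790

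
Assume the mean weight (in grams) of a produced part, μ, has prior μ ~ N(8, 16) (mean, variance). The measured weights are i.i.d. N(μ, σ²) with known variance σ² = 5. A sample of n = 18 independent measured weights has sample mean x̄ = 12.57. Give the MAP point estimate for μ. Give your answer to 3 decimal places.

n = 18, x̄ = 12.57.
For a Normal prior and Normal likelihood with known variance, the posterior is Normal; its mode equals its mean, the precision-weighted average.
Prior precision 1/σ₀² = 1/16 = 0.0625; data precision n/σ² = 18/5 = 3.6.
μ̂ = (0.0625·8 + 3.6·12.57) / (0.0625 + 3.6) = 45.752/3.6625 = 91504/7325 ≈ 12.492.

μ̂_MAP = 12.492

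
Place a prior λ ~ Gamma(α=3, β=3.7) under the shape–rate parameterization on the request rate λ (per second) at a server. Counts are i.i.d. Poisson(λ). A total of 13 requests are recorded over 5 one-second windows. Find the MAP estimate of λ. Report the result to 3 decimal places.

λ̂_MAP = 1.724

Σxᵢ = 13, n = 5.
Posterior ∝ λ^2e^(−3.7λ) · λ^13e^(−5λ) = λ^15e^(−8.7λ), i.e. Gamma(shape=16, rate=8.7).
The mode of a Gamma(a, b) with a ≥ 1 (shape–rate) is (a−1)/b = 15/8.7 ≈ 1.724.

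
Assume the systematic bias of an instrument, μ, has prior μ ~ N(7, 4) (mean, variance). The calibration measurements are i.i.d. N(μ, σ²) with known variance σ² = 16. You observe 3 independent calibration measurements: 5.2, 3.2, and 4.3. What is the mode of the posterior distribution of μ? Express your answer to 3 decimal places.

μ̂_MAP = 5.814

n = 3; x̄ = (5.2 + 3.2 + 4.3)/3 = 12.7/3 = 127/30 ≈ 4.2333.
For a Normal prior and Normal likelihood with known variance, the posterior is Normal; its mode equals its mean, the precision-weighted average.
Prior precision 1/σ₀² = 1/4 = 0.25; data precision n/σ² = 3/16 = 0.1875.
μ̂ = (0.25·7 + 0.1875·(127/30)) / (0.25 + 0.1875) = 2.54375/0.4375 = 407/70 ≈ 5.814.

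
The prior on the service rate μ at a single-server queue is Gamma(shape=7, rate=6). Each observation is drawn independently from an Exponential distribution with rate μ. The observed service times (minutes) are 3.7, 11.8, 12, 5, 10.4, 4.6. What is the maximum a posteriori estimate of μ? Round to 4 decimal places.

The Exponential(rate=μ) likelihood is ∝ μ^n e^(−μΣtᵢ). Here n = 6 and Σtᵢ = 3.7 + 11.8 + 12 + 5 + 10.4 + 4.6 = 47.5.
Posterior ∝ μ^6e^(−6μ) · μ^6e^(−47.5μ) = μ^12e^(−53.5μ), i.e. Gamma(13, 53.5).
Mode = (a−1)/b = 12/53.5 ≈ 0.2243.

μ̂_MAP = 0.2243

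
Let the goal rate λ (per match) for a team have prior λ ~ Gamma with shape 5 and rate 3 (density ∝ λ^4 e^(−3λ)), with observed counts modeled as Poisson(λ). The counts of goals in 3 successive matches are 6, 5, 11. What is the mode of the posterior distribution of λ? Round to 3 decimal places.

Σxᵢ = 6+5+11 = 22, with n = 3.
Posterior ∝ λ^4e^(−3λ) · λ^22e^(−3λ) = λ^26e^(−6λ), i.e. Gamma(shape=27, rate=6).
The mode of a Gamma(a, b) with a ≥ 1 (shape–rate) is (a−1)/b = 26/6 ≈ 4.333.

λ̂_MAP = 4.333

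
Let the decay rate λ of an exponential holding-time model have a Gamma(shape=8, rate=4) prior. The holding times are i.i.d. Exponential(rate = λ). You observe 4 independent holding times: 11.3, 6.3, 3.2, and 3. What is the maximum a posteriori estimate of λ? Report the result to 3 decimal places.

The Exponential(rate=λ) likelihood is ∝ λ^n e^(−λΣtᵢ). Here n = 4 and Σtᵢ = 11.3 + 6.3 + 3.2 + 3 = 23.8.
Posterior ∝ λ^7e^(−4λ) · λ^4e^(−23.8λ) = λ^11e^(−27.8λ), i.e. Gamma(12, 27.8).
Mode = (a−1)/b = 11/27.8 ≈ 0.396.

λ̂_MAP = 0.396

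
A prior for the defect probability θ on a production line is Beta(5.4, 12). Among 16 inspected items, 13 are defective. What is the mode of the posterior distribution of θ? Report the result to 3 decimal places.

θ̂_MAP = 0.554

Prior: Beta(5.4, 12).
Data: 13 successes in 16 trials. The binomial likelihood contributes θ^13(1−θ)^3, so the posterior is Beta(5.4+13, 12+3) = Beta(18.4, 15).
For Beta(a, b) with a, b > 1 the mode is (a−1)/(a+b−2) = 17.4/31.4 ≈ 0.554.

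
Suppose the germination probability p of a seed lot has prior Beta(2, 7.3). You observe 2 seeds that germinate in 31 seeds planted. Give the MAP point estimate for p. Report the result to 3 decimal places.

p̂_MAP = 0.078

Prior: Beta(2, 7.3).
Data: 2 successes in 31 trials. The binomial likelihood contributes p^2(1−p)^29, so the posterior is Beta(2+2, 7.3+29) = Beta(4, 36.3).
For Beta(a, b) with a, b > 1 the mode is (a−1)/(a+b−2) = 3/38.3 ≈ 0.078.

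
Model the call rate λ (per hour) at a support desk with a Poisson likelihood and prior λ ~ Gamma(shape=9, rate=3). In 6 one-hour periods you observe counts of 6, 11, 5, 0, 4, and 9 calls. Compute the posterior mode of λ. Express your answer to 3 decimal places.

λ̂_MAP = 4.778

Σxᵢ = 6+11+5+0+4+9 = 35, with n = 6.
Posterior ∝ λ^8e^(−3λ) · λ^35e^(−6λ) = λ^43e^(−9λ), i.e. Gamma(shape=44, rate=9).
The mode of a Gamma(a, b) with a ≥ 1 (shape–rate) is (a−1)/b = 43/9 ≈ 4.778.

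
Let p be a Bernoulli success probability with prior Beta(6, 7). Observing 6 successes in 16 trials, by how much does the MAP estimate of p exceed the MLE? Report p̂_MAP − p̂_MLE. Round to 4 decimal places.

MAP − MLE = 0.0324

Posterior is Beta(12, 17); MAP = (12−1)/(29−2) = 11/27 ≈ 0.40741.
MLE ignores the prior: p̂_MLE = k/n = 6/16 ≈ 0.37500.
Difference = 11/27 − 6/16 = 7/216 ≈ 0.0324.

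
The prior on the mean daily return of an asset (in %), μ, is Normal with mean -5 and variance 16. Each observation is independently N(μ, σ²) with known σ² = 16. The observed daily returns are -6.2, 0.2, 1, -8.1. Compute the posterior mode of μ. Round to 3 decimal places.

μ̂_MAP = -3.620

n = 4; x̄ = ((-6.2) + 0.2 + 1 + (-8.1))/4 = -13.1/4 = -3.275.
For a Normal prior and Normal likelihood with known variance, the posterior is Normal; its mode equals its mean, the precision-weighted average.
Prior precision 1/σ₀² = 1/16 = 0.0625; data precision n/σ² = 4/16 = 0.25.
μ̂ = (0.0625·(-5) + 0.25·(-3.275)) / (0.0625 + 0.25) = (-1.13125)/0.3125 = -3.620.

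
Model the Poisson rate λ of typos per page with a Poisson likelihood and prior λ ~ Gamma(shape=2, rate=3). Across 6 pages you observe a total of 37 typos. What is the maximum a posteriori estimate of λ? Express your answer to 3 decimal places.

λ̂_MAP = 4.222

Σxᵢ = 37, n = 6.
Posterior ∝ λe^(−3λ) · λ^37e^(−6λ) = λ^38e^(−9λ), i.e. Gamma(shape=39, rate=9).
The mode of a Gamma(a, b) with a ≥ 1 (shape–rate) is (a−1)/b = 38/9 ≈ 4.222.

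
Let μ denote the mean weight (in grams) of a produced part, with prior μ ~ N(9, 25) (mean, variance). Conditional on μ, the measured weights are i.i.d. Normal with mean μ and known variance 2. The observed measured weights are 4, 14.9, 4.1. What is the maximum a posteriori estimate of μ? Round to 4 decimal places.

n = 3; x̄ = (4 + 14.9 + 4.1)/3 = 23/3 = 23/3 ≈ 7.6667.
For a Normal prior and Normal likelihood with known variance, the posterior is Normal; its mode equals its mean, the precision-weighted average.
Prior precision 1/σ₀² = 1/25 = 0.04; data precision n/σ² = 3/2 = 1.5.
μ̂ = (0.04·9 + 1.5·(23/3)) / (0.04 + 1.5) = 11.86/1.54 = 593/77 ≈ 7.7013.

μ̂_MAP = 7.7013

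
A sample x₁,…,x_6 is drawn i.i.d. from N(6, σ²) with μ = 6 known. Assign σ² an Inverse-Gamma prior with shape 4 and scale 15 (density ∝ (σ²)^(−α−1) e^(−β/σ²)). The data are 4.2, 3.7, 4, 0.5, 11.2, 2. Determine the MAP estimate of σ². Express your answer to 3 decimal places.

Sum of squared deviations about the known mean: SS = (4.2−6)² + (3.7−6)² + (4−6)² + (0.5−6)² + (11.2−6)² + (2−6)² = 85.82.
The Normal likelihood contributes (σ²)^(−n/2) exp(−SS/(2σ²)), so the posterior is Inverse-Gamma(α + n/2, β + SS/2) = Inverse-Gamma(7, 57.91).
The mode of Inverse-Gamma(a, b) is b/(a+1) = 57.91/8 ≈ 7.239.

σ̂²_MAP = 7.239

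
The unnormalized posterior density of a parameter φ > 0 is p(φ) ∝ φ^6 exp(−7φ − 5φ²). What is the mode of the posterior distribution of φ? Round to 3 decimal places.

φ̂_MAP = 0.500

ℓ'(φ) = 6/φ − 7 − 10φ. Setting this to zero and multiplying by φ: 10φ² + 7φ − 6 = 0.
φ = (−7 + √(7² + 4·10·6)) / (2·10) = (−7 + √289) / 20 = (−7 + 17)/20 = 1/2.
ℓ''(φ) = −6/φ² − 10 < 0, confirming a maximum.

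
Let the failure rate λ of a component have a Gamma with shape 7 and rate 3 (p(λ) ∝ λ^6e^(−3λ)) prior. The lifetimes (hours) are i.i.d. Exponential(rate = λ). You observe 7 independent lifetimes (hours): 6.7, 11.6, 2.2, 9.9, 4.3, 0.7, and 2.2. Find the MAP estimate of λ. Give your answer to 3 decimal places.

The Exponential(rate=λ) likelihood is ∝ λ^n e^(−λΣtᵢ). Here n = 7 and Σtᵢ = 6.7 + 11.6 + 2.2 + 9.9 + 4.3 + 0.7 + 2.2 = 37.6.
Posterior ∝ λ^6e^(−3λ) · λ^7e^(−37.6λ) = λ^13e^(−40.6λ), i.e. Gamma(14, 40.6).
Mode = (a−1)/b = 13/40.6 ≈ 0.320.

λ̂_MAP = 0.320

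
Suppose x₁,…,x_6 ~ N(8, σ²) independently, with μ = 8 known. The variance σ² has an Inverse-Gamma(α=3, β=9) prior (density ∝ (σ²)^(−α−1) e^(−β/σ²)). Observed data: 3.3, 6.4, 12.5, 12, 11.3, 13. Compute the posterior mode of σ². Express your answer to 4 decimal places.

Sum of squared deviations about the known mean: SS = (3.3−8)² + (6.4−8)² + (12.5−8)² + (12−8)² + (11.3−8)² + (13−8)² = 96.79.
The Normal likelihood contributes (σ²)^(−n/2) exp(−SS/(2σ²)), so the posterior is Inverse-Gamma(α + n/2, β + SS/2) = Inverse-Gamma(6, 57.395).
The mode of Inverse-Gamma(a, b) is b/(a+1) = 57.395/7 ≈ 8.1993.

σ̂²_MAP = 8.1993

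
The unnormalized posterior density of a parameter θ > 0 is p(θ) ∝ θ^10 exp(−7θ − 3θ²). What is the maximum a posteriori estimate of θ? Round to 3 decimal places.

θ̂_MAP = 0.833

ℓ'(θ) = 10/θ − 7 − 6θ. Setting this to zero and multiplying by θ: 6θ² + 7θ − 10 = 0.
θ = (−7 + √(7² + 4·6·10)) / (2·6) = (−7 + √289) / 12 = (−7 + 17)/12 = 5/6.
ℓ''(θ) = −10/θ² − 6 < 0, confirming a maximum.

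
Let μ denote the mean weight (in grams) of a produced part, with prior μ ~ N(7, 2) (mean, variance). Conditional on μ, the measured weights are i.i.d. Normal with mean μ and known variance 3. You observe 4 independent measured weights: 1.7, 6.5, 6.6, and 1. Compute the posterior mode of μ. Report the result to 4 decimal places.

μ̂_MAP = 4.7818

n = 4; x̄ = (1.7 + 6.5 + 6.6 + 1)/4 = 15.8/4 = 3.95.
For a Normal prior and Normal likelihood with known variance, the posterior is Normal; its mode equals its mean, the precision-weighted average.
Prior precision 1/σ₀² = 1/2 = 0.5; data precision n/σ² = 4/3.
μ̂ = (0.5·7 + (4/3)·3.95) / (0.5 + 4/3) = (263/30)/(11/6) = 263/55 ≈ 4.7818.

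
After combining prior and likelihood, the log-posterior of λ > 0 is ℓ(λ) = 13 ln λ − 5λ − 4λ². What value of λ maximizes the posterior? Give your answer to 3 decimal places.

λ̂_MAP = 1.000

ℓ'(λ) = 13/λ − 5 − 8λ. Setting this to zero and multiplying by λ: 8λ² + 5λ − 13 = 0.
λ = (−5 + √(5² + 4·8·13)) / (2·8) = (−5 + √441) / 16 = (−5 + 21)/16 = 1.
ℓ''(λ) = −13/λ² − 8 < 0, confirming a maximum.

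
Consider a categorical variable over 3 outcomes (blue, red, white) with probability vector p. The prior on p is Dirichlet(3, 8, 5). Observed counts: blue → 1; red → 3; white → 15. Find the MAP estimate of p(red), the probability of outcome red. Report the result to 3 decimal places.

MAP estimate of p(red) = 0.313

The posterior is Dirichlet(αᵢ + nᵢ) = Dirichlet(4, 11, 20).
For a Dirichlet(a₁,…,a_K) with all aᵢ > 1, the mode has j-th component (aⱼ − 1)/(Σaᵢ − K).
Here Σaᵢ = 35 and K = 3, so p(red) = (11 − 1)/(35 − 3) = 10/32 ≈ 0.313.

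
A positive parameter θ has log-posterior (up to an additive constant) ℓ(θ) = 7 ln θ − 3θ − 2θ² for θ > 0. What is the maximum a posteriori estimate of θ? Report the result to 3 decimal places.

θ̂_MAP = 1.000

ℓ'(θ) = 7/θ − 3 − 4θ. Setting this to zero and multiplying by θ: 4θ² + 3θ − 7 = 0.
θ = (−3 + √(3² + 4·4·7)) / (2·4) = (−3 + √121) / 8 = (−3 + 11)/8 = 1.
ℓ''(θ) = −7/θ² − 4 < 0, confirming a maximum.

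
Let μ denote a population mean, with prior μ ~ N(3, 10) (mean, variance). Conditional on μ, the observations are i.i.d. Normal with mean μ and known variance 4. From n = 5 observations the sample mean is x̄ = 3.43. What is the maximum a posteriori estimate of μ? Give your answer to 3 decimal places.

μ̂_MAP = 3.398

n = 5, x̄ = 3.43.
For a Normal prior and Normal likelihood with known variance, the posterior is Normal; its mode equals its mean, the precision-weighted average.
Prior precision 1/σ₀² = 1/10 = 0.1; data precision n/σ² = 5/4 = 1.25.
μ̂ = (0.1·3 + 1.25·3.43) / (0.1 + 1.25) = 4.5875/1.35 = 367/108 ≈ 3.398.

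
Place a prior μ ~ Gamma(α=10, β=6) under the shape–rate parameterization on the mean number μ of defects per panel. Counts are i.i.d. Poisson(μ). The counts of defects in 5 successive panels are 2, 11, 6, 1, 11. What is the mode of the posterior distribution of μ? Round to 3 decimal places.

Σxᵢ = 2+11+6+1+11 = 31, with n = 5.
Posterior ∝ μ^9e^(−6μ) · μ^31e^(−5μ) = μ^40e^(−11μ), i.e. Gamma(shape=41, rate=11).
The mode of a Gamma(a, b) with a ≥ 1 (shape–rate) is (a−1)/b = 40/11 ≈ 3.636.

μ̂_MAP = 3.636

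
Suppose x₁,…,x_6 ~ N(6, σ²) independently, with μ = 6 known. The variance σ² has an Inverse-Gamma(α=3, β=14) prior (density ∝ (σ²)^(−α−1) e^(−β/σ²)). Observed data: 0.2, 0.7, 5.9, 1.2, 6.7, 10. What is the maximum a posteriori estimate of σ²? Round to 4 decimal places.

Sum of squared deviations about the known mean: SS = (0.2−6)² + (0.7−6)² + (5.9−6)² + (1.2−6)² + (6.7−6)² + (10−6)² = 101.27.
The Normal likelihood contributes (σ²)^(−n/2) exp(−SS/(2σ²)), so the posterior is Inverse-Gamma(α + n/2, β + SS/2) = Inverse-Gamma(6, 64.635).
The mode of Inverse-Gamma(a, b) is b/(a+1) = 64.635/7 ≈ 9.2336.

σ̂²_MAP = 9.2336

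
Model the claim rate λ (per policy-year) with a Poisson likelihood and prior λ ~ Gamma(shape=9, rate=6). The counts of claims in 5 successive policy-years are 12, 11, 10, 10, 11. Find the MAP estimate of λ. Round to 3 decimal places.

λ̂_MAP = 5.636

Σxᵢ = 12+11+10+10+11 = 54, with n = 5.
Posterior ∝ λ^8e^(−6λ) · λ^54e^(−5λ) = λ^62e^(−11λ), i.e. Gamma(shape=63, rate=11).
The mode of a Gamma(a, b) with a ≥ 1 (shape–rate) is (a−1)/b = 62/11 ≈ 5.636.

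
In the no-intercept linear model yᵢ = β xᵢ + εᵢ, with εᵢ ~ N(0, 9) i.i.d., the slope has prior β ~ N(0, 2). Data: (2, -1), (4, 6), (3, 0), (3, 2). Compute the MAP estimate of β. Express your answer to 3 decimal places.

β̂_MAP = 0.659

log p(β | y) = −Σ(yᵢ − βxᵢ)²/(2·9) − β²/(2·2) + const.
Setting the derivative to zero: Σxᵢ(yᵢ − βxᵢ)/9 − β/2 = 0, so β = Σxᵢyᵢ / (Σxᵢ² + σ²/τ²).
Σxᵢyᵢ = 2·(-1) + 4·6 + 3·0 + 3·2 = 28; Σxᵢ² = 38; σ²/τ² = 4.5.
β̂_MAP = 28 / (38 + 4.5) = 28/42.5 ≈ 0.659.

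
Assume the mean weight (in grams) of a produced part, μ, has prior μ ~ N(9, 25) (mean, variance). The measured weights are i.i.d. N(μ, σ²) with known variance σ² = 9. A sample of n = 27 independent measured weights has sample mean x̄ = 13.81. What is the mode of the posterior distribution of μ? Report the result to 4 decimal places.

μ̂_MAP = 13.7467

n = 27, x̄ = 13.81.
For a Normal prior and Normal likelihood with known variance, the posterior is Normal; its mode equals its mean, the precision-weighted average.
Prior precision 1/σ₀² = 1/25 = 0.04; data precision n/σ² = 27/9 = 3.
μ̂ = (0.04·9 + 3·13.81) / (0.04 + 3) = 41.79/3.04 = 4179/304 ≈ 13.7467.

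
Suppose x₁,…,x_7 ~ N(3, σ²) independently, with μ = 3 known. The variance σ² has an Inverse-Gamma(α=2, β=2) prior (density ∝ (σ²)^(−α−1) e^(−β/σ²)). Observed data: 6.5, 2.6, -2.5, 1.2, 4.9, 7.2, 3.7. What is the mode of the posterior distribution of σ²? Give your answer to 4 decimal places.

σ̂²_MAP = 5.5108

Sum of squared deviations about the known mean: SS = (6.5−3)² + (2.6−3)² + (-2.5−3)² + (1.2−3)² + (4.9−3)² + (7.2−3)² + (3.7−3)² = 67.64.
The Normal likelihood contributes (σ²)^(−n/2) exp(−SS/(2σ²)), so the posterior is Inverse-Gamma(α + n/2, β + SS/2) = Inverse-Gamma(5.5, 35.82).
The mode of Inverse-Gamma(a, b) is b/(a+1) = 35.82/6.5 ≈ 5.5108.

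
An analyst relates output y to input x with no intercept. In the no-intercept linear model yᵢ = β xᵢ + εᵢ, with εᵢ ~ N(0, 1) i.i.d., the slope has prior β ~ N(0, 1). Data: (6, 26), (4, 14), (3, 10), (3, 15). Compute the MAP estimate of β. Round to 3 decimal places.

log p(β | y) = −Σ(yᵢ − βxᵢ)²/(2·1) − β²/(2·1) + const.
Setting the derivative to zero: Σxᵢ(yᵢ − βxᵢ)/1 − β/1 = 0, so β = Σxᵢyᵢ / (Σxᵢ² + σ²/τ²).
Σxᵢyᵢ = 6·26 + 4·14 + 3·10 + 3·15 = 287; Σxᵢ² = 70; σ²/τ² = 1.
β̂_MAP = 287 / (70 + 1) = 287/71 ≈ 4.042.

β̂_MAP = 4.042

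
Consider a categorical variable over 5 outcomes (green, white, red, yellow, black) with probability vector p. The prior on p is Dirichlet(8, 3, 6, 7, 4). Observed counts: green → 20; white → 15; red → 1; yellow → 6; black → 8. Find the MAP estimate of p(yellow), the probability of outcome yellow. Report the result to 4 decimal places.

The posterior is Dirichlet(αᵢ + nᵢ) = Dirichlet(28, 18, 7, 13, 12).
For a Dirichlet(a₁,…,a_K) with all aᵢ > 1, the mode has j-th component (aⱼ − 1)/(Σaᵢ − K).
Here Σaᵢ = 78 and K = 5, so p(yellow) = (13 − 1)/(78 − 5) = 12/73 ≈ 0.1644.

MAP estimate of p(yellow) = 0.1644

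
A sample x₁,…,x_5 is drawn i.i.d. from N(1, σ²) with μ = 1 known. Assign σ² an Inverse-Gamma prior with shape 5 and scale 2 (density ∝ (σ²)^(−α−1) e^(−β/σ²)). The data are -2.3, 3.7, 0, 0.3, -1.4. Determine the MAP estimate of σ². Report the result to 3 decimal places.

Sum of squared deviations about the known mean: SS = (-2.3−1)² + (3.7−1)² + (0−1)² + (0.3−1)² + (-1.4−1)² = 25.43.
The Normal likelihood contributes (σ²)^(−n/2) exp(−SS/(2σ²)), so the posterior is Inverse-Gamma(α + n/2, β + SS/2) = Inverse-Gamma(7.5, 14.715).
The mode of Inverse-Gamma(a, b) is b/(a+1) = 14.715/8.5 ≈ 1.731.

σ̂²_MAP = 1.731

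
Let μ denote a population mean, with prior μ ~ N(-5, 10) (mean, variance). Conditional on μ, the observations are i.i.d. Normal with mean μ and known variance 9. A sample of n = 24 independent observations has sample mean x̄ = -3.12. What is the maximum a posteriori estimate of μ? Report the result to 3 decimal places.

n = 24, x̄ = -3.12.
For a Normal prior and Normal likelihood with known variance, the posterior is Normal; its mode equals its mean, the precision-weighted average.
Prior precision 1/σ₀² = 1/10 = 0.1; data precision n/σ² = 24/9 = 8/3.
μ̂ = (0.1·(-5) + (8/3)·(-3.12)) / (0.1 + 8/3) = (-8.82)/(83/30) = -1323/415 ≈ -3.188.

μ̂_MAP = -3.188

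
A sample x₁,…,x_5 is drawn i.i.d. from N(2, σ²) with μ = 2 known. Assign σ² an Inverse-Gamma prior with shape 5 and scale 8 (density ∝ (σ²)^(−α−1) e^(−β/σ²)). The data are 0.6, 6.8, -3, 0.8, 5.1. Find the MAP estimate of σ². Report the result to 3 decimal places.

σ̂²_MAP = 4.532

Sum of squared deviations about the known mean: SS = (0.6−2)² + (6.8−2)² + (-3−2)² + (0.8−2)² + (5.1−2)² = 61.05.
The Normal likelihood contributes (σ²)^(−n/2) exp(−SS/(2σ²)), so the posterior is Inverse-Gamma(α + n/2, β + SS/2) = Inverse-Gamma(7.5, 38.525).
The mode of Inverse-Gamma(a, b) is b/(a+1) = 38.525/8.5 ≈ 4.532.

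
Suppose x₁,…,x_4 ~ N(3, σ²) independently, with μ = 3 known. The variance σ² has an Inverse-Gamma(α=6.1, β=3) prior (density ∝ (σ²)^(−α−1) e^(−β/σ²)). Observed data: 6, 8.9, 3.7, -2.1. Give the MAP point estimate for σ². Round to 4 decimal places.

σ̂²_MAP = 4.1929

Sum of squared deviations about the known mean: SS = (6−3)² + (8.9−3)² + (3.7−3)² + (-2.1−3)² = 70.31.
The Normal likelihood contributes (σ²)^(−n/2) exp(−SS/(2σ²)), so the posterior is Inverse-Gamma(α + n/2, β + SS/2) = Inverse-Gamma(8.1, 38.155).
The mode of Inverse-Gamma(a, b) is b/(a+1) = 38.155/9.1 ≈ 4.1929.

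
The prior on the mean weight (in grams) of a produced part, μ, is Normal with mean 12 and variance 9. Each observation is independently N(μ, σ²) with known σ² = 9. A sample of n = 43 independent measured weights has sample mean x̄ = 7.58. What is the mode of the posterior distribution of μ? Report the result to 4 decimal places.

n = 43, x̄ = 7.58.
For a Normal prior and Normal likelihood with known variance, the posterior is Normal; its mode equals its mean, the precision-weighted average.
Prior precision 1/σ₀² = 1/9; data precision n/σ² = 43/9.
μ̂ = ((1/9)·12 + (43/9)·7.58) / (1/9 + 43/9) = (16897/450)/(44/9) = 16897/2200 ≈ 7.6805.

μ̂_MAP = 7.6805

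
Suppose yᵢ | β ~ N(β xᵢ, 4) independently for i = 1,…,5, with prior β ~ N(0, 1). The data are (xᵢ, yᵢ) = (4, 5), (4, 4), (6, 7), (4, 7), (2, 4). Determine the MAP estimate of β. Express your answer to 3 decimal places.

β̂_MAP = 1.239

log p(β | y) = −Σ(yᵢ − βxᵢ)²/(2·4) − β²/(2·1) + const.
Setting the derivative to zero: Σxᵢ(yᵢ − βxᵢ)/4 − β/1 = 0, so β = Σxᵢyᵢ / (Σxᵢ² + σ²/τ²).
Σxᵢyᵢ = 4·5 + 4·4 + 6·7 + 4·7 + 2·4 = 114; Σxᵢ² = 88; σ²/τ² = 4.
β̂_MAP = 114 / (88 + 4) = 114/92 ≈ 1.239.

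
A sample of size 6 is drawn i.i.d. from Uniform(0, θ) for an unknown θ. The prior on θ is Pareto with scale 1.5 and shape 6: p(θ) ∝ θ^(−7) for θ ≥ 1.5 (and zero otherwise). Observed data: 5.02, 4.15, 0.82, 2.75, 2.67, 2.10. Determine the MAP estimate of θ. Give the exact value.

The Uniform(0, θ) likelihood is θ^(−n) for θ ≥ max(xᵢ), zero otherwise. Here max(xᵢ) = 5.02.
Posterior ∝ θ^(−7) · θ^(−6) = θ^(−13) on θ ≥ max(1.5, 5.02) = 5.02.
This density is strictly decreasing in θ, so the posterior mode lies at the lower boundary of the support.

θ̂_MAP = 5.02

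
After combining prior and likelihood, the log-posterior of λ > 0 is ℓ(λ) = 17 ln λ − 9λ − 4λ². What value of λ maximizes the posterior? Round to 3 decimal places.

λ̂_MAP = 1.000

ℓ'(λ) = 17/λ − 9 − 8λ. Setting this to zero and multiplying by λ: 8λ² + 9λ − 17 = 0.
λ = (−9 + √(9² + 4·8·17)) / (2·8) = (−9 + √625) / 16 = (−9 + 25)/16 = 1.
ℓ''(λ) = −17/λ² − 8 < 0, confirming a maximum.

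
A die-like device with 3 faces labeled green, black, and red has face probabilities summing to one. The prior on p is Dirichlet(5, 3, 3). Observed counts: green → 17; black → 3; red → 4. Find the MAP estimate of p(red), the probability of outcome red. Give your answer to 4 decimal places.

MAP estimate of p(red) = 0.1875

The posterior is Dirichlet(αᵢ + nᵢ) = Dirichlet(22, 6, 7).
For a Dirichlet(a₁,…,a_K) with all aᵢ > 1, the mode has j-th component (aⱼ − 1)/(Σaᵢ − K).
Here Σaᵢ = 35 and K = 3, so p(red) = (7 − 1)/(35 − 3) = 6/32 ≈ 0.1875.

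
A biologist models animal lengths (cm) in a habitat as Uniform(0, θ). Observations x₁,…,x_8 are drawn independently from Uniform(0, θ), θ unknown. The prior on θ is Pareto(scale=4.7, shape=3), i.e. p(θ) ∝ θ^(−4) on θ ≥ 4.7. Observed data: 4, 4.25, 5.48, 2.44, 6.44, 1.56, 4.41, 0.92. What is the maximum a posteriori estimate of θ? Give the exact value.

θ̂_MAP = 6.44

The Uniform(0, θ) likelihood is θ^(−n) for θ ≥ max(xᵢ), zero otherwise. Here max(xᵢ) = 6.44.
Posterior ∝ θ^(−4) · θ^(−8) = θ^(−12) on θ ≥ max(4.7, 6.44) = 6.44.
This density is strictly decreasing in θ, so the posterior mode lies at the lower boundary of the support.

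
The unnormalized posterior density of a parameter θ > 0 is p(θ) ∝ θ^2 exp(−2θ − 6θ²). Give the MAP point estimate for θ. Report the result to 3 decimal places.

ℓ'(θ) = 2/θ − 2 − 12θ. Setting this to zero and multiplying by θ: 12θ² + 2θ − 2 = 0.
θ = (−2 + √(2² + 4·12·2)) / (2·12) = (−2 + √100) / 24 = (−2 + 10)/24 = 1/3.
ℓ''(θ) = −2/θ² − 12 < 0, confirming a maximum.

θ̂_MAP = 0.333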